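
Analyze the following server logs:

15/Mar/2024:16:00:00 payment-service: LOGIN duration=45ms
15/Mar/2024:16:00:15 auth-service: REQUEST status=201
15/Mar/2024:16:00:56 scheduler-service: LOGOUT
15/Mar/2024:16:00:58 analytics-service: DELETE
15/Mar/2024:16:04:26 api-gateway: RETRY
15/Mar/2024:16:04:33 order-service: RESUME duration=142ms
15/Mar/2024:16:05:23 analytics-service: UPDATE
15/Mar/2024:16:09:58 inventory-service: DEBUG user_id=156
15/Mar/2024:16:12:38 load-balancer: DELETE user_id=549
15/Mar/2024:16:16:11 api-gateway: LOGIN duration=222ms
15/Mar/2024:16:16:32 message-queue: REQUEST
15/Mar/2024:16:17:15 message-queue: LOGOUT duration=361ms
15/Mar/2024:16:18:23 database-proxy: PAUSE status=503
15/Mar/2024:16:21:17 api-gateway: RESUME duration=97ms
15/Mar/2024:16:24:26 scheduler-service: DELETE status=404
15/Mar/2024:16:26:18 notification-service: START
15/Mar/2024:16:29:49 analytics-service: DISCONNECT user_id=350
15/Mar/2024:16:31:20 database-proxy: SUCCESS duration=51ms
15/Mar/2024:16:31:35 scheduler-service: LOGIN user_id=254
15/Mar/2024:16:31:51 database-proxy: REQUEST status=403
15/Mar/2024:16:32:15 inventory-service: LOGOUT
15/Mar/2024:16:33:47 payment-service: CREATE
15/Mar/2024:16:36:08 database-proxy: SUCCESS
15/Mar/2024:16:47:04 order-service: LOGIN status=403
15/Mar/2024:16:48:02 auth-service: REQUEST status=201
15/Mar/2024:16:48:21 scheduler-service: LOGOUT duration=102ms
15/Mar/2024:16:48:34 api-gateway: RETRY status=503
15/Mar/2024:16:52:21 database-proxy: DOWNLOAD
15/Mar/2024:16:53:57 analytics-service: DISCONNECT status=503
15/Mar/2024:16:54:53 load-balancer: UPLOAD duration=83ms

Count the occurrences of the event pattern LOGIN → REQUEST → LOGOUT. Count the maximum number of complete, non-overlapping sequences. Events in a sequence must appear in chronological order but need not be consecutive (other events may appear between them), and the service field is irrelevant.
4

To count sequences:

1. Look for pattern: LOGIN → REQUEST → LOGOUT
2. Greedily scan the log in chronological order, matching each sequence element in turn (ignoring service)
3. Each time the full pattern completes, increment the count and restart matching from the next event
4. Complete non-overlapping sequences found: 4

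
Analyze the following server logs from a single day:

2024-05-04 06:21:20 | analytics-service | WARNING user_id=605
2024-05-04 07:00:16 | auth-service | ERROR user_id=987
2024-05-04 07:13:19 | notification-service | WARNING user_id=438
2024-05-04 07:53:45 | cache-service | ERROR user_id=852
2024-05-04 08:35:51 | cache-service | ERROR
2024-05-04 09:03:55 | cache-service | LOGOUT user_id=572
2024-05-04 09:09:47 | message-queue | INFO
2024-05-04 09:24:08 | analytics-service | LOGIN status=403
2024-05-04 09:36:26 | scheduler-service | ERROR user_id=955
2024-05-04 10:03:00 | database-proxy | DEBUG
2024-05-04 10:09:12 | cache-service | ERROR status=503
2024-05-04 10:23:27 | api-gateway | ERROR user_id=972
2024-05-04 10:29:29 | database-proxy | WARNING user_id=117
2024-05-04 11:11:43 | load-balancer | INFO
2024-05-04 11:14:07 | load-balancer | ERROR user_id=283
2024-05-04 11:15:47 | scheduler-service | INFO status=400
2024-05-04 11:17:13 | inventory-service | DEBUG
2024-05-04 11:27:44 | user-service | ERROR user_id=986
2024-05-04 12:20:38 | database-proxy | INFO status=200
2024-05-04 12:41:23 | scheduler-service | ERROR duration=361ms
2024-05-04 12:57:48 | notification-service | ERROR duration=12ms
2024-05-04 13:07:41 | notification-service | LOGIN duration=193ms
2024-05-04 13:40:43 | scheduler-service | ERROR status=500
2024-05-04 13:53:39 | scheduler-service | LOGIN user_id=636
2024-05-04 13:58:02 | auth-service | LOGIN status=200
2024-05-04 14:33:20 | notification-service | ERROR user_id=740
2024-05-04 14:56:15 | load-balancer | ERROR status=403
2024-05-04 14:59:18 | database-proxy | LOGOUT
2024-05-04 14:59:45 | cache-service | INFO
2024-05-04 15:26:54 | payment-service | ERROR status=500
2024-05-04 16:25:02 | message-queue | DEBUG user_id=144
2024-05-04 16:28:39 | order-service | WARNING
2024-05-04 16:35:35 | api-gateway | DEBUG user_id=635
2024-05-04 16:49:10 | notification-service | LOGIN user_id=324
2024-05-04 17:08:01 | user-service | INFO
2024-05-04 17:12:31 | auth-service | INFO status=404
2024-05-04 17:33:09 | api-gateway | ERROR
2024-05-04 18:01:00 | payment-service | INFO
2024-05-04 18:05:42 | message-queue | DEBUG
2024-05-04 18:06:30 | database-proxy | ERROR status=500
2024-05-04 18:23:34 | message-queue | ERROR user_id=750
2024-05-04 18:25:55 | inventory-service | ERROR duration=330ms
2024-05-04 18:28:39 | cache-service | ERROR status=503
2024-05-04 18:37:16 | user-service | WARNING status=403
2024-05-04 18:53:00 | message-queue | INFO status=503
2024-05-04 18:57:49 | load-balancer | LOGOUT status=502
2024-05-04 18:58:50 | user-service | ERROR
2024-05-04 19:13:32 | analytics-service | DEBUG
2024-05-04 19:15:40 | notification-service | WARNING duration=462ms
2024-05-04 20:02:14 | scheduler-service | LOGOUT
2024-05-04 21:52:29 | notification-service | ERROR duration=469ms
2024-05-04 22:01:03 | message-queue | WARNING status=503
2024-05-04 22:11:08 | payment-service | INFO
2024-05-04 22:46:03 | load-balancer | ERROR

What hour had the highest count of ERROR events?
18

To find the peak hour:

1. Group all ERROR events by hour
2. Count events in each hour
3. Find hour with maximum count
4. Peak hour: 18 (with 5 events)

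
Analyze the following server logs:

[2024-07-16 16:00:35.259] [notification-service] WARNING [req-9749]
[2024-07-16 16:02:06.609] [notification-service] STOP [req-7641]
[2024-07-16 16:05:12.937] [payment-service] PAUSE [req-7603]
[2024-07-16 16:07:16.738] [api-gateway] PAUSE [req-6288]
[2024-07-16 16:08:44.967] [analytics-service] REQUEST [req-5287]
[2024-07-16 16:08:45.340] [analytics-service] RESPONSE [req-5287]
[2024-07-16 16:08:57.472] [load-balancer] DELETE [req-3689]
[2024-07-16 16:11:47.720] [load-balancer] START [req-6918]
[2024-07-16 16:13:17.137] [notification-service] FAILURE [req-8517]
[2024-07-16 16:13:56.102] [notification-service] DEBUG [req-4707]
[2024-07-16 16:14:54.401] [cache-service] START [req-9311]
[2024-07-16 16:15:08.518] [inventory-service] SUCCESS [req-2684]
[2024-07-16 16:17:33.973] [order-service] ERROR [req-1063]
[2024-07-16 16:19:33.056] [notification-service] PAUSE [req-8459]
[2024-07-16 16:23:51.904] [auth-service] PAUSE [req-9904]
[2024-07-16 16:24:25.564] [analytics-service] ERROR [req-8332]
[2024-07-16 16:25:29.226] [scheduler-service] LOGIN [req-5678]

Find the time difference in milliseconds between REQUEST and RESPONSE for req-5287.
373

To calculate latency:

1. Find REQUEST with id req-5287: 2024-07-16 16:08:44.967
2. Find RESPONSE with id req-5287: 2024-07-16 16:08:45.340
3. Latency: 2024-07-16 16:08:45.340 - 2024-07-16 16:08:44.967 = 373ms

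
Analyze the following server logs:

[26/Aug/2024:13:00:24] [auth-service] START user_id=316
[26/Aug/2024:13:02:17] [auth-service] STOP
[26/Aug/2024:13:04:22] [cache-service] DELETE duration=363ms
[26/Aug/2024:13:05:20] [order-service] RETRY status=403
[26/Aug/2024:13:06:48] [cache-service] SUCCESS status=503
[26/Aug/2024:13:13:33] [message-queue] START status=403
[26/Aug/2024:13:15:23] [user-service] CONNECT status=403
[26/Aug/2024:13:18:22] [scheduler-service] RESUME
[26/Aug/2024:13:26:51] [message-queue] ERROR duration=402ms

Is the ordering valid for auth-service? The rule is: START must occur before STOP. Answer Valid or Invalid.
Valid

To validate ordering:

1. Required order: START → STOP
2. Rule: START must occur before STOP
3. Check actual order of events for auth-service
4. Result: Valid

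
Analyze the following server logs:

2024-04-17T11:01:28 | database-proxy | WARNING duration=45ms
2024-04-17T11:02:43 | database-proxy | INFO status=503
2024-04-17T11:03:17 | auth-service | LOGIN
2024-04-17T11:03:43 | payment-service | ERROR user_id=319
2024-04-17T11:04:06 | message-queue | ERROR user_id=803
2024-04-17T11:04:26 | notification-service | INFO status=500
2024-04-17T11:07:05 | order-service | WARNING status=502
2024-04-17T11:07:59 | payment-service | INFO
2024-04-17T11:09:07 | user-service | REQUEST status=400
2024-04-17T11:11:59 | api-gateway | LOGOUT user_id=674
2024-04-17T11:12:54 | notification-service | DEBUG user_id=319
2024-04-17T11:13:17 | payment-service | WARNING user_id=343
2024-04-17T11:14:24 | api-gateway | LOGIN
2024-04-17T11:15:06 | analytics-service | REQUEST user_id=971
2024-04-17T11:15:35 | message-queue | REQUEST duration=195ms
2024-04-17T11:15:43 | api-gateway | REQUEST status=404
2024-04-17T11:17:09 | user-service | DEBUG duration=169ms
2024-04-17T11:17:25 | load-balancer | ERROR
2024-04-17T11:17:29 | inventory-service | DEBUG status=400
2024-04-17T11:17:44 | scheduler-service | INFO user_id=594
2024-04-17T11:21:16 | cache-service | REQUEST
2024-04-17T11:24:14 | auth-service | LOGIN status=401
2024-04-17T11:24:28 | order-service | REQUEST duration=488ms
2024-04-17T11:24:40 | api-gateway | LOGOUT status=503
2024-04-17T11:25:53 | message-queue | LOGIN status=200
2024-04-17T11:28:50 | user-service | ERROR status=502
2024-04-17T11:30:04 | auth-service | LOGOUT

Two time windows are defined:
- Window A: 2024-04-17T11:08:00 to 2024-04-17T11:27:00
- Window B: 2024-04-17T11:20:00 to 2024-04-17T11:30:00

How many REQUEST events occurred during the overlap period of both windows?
2

To find overlap events:

1. Window A: 2024-04-17T11:08:00 to 2024-04-17T11:27:00
2. Window B: 2024-04-17T11:20:00 to 2024-04-17T11:30:00
3. Overlap period: 2024-04-17T11:20:00 to 2024-04-17T11:27:00
4. Count REQUEST events in overlap: 2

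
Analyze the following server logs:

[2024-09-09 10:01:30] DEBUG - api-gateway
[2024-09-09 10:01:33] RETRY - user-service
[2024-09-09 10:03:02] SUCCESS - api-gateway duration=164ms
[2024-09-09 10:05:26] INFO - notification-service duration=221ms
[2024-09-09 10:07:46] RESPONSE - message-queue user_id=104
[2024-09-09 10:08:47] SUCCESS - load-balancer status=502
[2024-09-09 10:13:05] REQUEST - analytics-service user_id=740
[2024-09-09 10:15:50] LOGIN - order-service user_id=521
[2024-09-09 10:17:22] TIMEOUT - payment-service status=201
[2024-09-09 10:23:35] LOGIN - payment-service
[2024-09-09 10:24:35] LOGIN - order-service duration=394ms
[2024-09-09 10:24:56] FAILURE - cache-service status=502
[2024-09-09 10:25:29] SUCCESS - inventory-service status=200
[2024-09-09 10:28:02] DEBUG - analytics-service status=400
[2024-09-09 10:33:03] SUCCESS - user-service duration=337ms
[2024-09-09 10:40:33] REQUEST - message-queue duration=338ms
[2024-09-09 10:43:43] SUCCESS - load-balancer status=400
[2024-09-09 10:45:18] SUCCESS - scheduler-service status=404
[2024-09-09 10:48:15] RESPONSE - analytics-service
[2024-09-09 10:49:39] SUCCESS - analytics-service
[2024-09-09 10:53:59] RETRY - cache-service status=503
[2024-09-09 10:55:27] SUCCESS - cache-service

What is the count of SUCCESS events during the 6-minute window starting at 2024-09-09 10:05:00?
1

To count events in the time window:

1. Window boundaries: 2024-09-09 10:05:00 to 2024-09-09 10:11:00
2. Filter for SUCCESS events within this window
3. Count matching events: 1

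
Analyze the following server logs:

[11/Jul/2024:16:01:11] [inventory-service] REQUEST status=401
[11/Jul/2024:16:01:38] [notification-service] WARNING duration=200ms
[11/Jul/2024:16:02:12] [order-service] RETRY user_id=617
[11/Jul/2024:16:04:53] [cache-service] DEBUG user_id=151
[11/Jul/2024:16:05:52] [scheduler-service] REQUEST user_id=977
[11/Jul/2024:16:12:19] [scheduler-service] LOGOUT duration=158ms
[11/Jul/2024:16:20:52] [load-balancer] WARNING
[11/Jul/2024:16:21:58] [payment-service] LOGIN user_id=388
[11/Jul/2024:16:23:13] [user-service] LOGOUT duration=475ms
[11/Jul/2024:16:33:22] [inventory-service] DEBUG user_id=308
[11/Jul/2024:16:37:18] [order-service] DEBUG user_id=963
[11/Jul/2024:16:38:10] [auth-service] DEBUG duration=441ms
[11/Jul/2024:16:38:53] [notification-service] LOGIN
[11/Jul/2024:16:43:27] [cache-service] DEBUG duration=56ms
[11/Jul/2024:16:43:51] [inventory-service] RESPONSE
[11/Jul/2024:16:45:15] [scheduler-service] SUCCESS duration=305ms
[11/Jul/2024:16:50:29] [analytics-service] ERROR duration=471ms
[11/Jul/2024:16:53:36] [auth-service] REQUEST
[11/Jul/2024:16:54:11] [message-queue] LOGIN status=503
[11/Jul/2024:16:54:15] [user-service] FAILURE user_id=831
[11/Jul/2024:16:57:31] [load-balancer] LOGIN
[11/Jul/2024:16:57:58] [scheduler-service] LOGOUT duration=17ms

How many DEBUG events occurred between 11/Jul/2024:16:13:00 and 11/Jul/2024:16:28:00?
0

To count events in the time window:

1. Window boundaries: 11/Jul/2024:16:13:00 to 11/Jul/2024:16:28:00
2. Filter for DEBUG events within this window
3. Count matching events: 0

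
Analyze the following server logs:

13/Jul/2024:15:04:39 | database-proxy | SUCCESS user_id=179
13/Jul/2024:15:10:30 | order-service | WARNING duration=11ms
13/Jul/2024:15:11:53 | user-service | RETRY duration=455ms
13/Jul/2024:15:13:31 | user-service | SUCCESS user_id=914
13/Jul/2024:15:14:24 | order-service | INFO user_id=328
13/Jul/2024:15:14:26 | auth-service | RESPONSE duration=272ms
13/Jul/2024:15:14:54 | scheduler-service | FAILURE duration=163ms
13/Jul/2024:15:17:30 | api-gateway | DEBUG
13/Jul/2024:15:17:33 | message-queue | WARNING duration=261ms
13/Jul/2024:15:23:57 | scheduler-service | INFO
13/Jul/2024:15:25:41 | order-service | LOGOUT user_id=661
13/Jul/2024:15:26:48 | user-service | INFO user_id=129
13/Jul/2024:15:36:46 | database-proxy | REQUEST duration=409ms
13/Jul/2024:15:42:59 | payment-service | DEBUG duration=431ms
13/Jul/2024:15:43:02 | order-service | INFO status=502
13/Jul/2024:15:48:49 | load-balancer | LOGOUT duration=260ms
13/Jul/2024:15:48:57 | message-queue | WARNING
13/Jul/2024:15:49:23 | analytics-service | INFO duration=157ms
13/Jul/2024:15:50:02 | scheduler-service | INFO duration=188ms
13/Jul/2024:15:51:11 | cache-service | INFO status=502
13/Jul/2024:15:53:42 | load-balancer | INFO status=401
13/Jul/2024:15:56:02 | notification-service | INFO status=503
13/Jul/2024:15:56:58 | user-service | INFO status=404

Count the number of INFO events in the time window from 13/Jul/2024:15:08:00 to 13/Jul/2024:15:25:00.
2

To count events in the time window:

1. Window boundaries: 13/Jul/2024:15:08:00 to 13/Jul/2024:15:25:00
2. Filter for INFO events within this window
3. Count matching events: 2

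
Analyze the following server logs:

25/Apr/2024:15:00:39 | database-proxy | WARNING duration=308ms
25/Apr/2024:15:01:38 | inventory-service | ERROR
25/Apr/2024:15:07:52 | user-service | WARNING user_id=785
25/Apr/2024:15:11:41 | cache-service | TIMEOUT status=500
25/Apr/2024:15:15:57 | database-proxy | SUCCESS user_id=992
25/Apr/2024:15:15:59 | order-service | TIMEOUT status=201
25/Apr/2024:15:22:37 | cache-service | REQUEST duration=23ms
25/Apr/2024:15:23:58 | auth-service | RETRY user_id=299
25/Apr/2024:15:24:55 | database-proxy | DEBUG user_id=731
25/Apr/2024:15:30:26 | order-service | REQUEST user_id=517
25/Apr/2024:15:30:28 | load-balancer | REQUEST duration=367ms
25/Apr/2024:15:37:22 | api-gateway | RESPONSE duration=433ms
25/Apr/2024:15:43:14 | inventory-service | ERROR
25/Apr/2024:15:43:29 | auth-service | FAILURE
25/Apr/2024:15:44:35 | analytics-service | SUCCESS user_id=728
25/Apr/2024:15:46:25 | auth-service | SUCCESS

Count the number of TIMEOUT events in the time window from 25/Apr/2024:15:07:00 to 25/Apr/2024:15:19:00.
2

To count events in the time window:

1. Window boundaries: 25/Apr/2024:15:07:00 to 25/Apr/2024:15:19:00
2. Filter for TIMEOUT events within this window
3. Count matching events: 2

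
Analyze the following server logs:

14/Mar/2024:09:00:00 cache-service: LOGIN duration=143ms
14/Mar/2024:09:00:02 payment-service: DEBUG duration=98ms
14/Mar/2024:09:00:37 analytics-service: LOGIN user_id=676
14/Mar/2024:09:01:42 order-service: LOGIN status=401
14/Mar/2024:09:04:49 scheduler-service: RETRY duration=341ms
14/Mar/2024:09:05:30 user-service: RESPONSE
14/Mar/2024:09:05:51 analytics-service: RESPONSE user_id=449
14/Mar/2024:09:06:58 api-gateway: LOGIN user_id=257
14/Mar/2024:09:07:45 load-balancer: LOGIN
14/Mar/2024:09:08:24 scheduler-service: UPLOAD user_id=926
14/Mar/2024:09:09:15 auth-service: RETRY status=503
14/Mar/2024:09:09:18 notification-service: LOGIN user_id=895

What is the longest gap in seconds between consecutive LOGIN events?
316

To find the longest gap:

1. Extract all LOGIN events in chronological order
2. Calculate time differences between consecutive events
3. Find the maximum difference
4. Longest gap: 316 seconds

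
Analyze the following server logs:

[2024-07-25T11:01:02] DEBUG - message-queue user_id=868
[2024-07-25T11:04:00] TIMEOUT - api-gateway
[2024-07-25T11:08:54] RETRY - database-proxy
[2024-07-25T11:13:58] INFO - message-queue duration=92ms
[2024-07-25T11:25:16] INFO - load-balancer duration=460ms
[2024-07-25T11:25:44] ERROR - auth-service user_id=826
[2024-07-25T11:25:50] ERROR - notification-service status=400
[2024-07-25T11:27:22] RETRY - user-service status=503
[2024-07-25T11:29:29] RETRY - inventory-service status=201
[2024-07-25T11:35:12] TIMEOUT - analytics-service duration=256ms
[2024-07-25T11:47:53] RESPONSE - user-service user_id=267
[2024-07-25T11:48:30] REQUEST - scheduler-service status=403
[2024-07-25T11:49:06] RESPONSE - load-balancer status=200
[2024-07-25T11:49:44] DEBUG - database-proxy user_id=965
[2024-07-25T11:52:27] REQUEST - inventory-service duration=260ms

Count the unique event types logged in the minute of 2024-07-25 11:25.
2

To count unique event types:

1. Filter events in the minute starting at 2024-07-25 11:25
2. Extract event types from matching entries
3. Count unique types: 2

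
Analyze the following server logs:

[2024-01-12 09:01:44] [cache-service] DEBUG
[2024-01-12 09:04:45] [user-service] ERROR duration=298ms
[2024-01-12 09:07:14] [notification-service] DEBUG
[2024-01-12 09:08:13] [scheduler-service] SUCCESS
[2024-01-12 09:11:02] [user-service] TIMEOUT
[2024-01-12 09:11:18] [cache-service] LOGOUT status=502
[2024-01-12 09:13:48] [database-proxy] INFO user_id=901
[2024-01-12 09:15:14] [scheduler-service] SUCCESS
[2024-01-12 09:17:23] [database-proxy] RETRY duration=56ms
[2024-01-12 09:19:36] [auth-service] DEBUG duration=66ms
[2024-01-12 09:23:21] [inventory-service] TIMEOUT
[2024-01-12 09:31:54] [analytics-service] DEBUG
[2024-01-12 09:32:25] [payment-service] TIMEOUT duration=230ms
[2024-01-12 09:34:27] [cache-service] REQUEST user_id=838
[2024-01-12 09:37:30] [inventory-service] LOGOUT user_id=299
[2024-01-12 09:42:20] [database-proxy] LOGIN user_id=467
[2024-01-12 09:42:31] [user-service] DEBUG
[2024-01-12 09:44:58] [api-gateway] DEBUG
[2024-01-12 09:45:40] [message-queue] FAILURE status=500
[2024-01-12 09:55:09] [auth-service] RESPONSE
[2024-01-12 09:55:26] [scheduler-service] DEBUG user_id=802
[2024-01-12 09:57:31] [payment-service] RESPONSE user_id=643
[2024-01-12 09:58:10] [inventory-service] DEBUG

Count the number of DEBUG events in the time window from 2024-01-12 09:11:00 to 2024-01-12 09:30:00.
1

To count events in the time window:

1. Window boundaries: 2024-01-12 09:11:00 to 2024-01-12 09:30:00
2. Filter for DEBUG events within this window
3. Count matching events: 1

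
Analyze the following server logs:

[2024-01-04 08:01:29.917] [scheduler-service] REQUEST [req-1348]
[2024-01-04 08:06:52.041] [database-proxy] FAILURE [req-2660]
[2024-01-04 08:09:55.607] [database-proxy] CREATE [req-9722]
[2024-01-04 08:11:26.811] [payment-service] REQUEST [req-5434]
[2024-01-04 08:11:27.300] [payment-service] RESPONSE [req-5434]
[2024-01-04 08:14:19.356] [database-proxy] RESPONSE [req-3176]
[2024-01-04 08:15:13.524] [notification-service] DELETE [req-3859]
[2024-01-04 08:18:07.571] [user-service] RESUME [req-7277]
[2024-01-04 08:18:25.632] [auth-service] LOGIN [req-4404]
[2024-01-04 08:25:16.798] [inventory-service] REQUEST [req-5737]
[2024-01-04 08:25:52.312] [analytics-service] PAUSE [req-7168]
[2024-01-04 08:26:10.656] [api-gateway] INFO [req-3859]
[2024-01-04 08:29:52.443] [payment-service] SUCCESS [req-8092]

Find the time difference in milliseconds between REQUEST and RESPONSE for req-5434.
489

To calculate latency:

1. Find REQUEST with id req-5434: 2024-01-04 08:11:26.811
2. Find RESPONSE with id req-5434: 2024-01-04 08:11:27.300
3. Latency: 2024-01-04 08:11:27.300 - 2024-01-04 08:11:26.811 = 489ms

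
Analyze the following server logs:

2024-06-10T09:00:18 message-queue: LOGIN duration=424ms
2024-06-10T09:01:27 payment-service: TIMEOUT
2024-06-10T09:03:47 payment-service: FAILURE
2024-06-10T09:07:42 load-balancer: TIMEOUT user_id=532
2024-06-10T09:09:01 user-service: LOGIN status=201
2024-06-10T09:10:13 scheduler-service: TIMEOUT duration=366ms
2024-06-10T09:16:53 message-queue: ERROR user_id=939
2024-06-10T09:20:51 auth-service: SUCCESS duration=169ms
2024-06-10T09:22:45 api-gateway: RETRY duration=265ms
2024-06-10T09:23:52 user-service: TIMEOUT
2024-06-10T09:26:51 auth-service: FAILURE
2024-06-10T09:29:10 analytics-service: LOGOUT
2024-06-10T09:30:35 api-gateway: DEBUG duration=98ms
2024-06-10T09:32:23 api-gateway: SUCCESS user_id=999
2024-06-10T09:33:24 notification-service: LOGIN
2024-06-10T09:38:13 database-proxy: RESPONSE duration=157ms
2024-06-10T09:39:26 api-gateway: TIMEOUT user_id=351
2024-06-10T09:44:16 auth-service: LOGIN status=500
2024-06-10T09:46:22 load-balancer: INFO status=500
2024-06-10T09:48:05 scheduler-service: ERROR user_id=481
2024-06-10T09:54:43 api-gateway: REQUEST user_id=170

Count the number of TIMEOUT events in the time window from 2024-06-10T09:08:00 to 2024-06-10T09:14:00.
1

To count events in the time window:

1. Window boundaries: 2024-06-10T09:08:00 to 2024-06-10T09:14:00
2. Filter for TIMEOUT events within this window
3. Count matching events: 1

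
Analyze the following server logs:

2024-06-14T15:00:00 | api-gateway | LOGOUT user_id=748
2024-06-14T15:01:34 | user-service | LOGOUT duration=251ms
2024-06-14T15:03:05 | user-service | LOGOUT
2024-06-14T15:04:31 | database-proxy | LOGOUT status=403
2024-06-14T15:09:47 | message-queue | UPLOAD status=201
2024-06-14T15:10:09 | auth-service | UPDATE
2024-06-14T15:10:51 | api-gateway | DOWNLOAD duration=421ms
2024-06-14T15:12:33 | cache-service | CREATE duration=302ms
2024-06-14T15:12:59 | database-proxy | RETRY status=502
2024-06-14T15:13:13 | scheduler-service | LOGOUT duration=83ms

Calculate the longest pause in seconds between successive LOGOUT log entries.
522

To find the longest gap:

1. Extract all LOGOUT events in chronological order
2. Calculate time differences between consecutive events
3. Find the maximum difference
4. Longest gap: 522 seconds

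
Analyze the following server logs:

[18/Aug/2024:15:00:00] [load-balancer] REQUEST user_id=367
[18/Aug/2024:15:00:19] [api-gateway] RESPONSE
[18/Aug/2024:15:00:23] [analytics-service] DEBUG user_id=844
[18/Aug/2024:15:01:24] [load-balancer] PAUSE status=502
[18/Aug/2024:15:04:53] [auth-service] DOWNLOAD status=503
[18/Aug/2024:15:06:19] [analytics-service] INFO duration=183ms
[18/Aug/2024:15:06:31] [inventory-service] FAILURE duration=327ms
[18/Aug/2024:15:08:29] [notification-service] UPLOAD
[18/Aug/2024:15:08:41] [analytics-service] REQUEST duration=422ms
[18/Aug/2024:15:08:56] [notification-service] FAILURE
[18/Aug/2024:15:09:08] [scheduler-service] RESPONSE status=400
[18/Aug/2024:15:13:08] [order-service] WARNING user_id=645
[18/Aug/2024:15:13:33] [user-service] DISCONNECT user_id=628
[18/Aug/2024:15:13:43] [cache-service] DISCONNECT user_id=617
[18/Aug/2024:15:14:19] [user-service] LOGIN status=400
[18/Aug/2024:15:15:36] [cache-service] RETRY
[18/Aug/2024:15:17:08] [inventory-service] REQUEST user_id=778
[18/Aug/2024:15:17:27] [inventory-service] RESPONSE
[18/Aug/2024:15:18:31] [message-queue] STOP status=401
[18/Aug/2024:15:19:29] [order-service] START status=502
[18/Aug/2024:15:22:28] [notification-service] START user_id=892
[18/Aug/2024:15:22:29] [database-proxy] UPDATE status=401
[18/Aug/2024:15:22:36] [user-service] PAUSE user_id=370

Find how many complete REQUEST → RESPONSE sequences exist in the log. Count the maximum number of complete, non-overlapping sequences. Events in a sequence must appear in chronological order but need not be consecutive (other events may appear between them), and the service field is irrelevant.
3

To count sequences:

1. Look for pattern: REQUEST → RESPONSE
2. Greedily scan the log in chronological order, matching each sequence element in turn (ignoring service)
3. Each time the full pattern completes, increment the count and restart matching from the next event
4. Complete non-overlapping sequences found: 3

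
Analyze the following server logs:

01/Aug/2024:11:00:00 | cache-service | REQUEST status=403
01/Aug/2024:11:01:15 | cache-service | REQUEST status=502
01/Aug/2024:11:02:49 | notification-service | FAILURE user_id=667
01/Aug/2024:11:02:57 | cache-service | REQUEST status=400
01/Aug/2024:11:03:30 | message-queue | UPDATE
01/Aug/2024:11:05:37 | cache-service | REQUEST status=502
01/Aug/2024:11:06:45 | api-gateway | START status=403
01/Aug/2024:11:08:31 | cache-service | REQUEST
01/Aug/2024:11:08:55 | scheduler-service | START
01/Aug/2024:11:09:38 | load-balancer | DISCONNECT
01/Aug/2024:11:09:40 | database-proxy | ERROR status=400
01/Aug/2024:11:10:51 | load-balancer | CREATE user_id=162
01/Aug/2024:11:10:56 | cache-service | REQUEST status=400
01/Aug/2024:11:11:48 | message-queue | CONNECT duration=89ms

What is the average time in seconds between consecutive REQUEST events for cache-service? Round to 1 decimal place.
131.2

To calculate average interval:

1. Find all REQUEST events for cache-service in order
2. Calculate time gaps between consecutive events
3. Compute mean of gaps: 656 / 5 = 131.2 seconds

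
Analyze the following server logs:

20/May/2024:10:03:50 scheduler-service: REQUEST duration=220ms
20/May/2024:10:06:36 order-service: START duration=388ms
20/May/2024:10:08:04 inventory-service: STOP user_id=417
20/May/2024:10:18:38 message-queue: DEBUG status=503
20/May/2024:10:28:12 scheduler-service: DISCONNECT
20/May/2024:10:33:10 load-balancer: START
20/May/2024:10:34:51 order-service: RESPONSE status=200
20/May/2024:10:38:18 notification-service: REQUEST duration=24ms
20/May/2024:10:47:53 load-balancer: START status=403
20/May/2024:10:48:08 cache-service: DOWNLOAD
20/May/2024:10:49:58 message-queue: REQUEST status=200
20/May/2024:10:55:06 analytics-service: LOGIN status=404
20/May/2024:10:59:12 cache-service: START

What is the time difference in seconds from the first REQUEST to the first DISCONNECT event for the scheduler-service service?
1462

To find the time between events:

1. Locate the first REQUEST event for scheduler-service: 20/May/2024:10:03:50
2. Locate the first DISCONNECT event for scheduler-service: 20/May/2024:10:28:12
3. Calculate the difference: 20/May/2024:10:28:12 - 20/May/2024:10:03:50 = 1462 seconds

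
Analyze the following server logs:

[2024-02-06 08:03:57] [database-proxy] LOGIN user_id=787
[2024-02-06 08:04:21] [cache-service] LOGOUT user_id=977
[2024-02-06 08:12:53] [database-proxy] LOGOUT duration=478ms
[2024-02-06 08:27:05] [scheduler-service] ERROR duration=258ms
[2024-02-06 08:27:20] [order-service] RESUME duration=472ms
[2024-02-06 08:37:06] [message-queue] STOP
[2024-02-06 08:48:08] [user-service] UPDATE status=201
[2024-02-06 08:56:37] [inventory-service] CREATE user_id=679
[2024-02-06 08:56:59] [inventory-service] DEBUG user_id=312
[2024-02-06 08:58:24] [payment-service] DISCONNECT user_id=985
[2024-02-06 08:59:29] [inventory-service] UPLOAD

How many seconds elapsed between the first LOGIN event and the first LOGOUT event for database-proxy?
536

To find the time between events:

1. Locate the first LOGIN event for database-proxy: 2024-02-06 08:03:57
2. Locate the first LOGOUT event for database-proxy: 2024-02-06 08:12:53
3. Calculate the difference: 2024-02-06 08:12:53 - 2024-02-06 08:03:57 = 536 seconds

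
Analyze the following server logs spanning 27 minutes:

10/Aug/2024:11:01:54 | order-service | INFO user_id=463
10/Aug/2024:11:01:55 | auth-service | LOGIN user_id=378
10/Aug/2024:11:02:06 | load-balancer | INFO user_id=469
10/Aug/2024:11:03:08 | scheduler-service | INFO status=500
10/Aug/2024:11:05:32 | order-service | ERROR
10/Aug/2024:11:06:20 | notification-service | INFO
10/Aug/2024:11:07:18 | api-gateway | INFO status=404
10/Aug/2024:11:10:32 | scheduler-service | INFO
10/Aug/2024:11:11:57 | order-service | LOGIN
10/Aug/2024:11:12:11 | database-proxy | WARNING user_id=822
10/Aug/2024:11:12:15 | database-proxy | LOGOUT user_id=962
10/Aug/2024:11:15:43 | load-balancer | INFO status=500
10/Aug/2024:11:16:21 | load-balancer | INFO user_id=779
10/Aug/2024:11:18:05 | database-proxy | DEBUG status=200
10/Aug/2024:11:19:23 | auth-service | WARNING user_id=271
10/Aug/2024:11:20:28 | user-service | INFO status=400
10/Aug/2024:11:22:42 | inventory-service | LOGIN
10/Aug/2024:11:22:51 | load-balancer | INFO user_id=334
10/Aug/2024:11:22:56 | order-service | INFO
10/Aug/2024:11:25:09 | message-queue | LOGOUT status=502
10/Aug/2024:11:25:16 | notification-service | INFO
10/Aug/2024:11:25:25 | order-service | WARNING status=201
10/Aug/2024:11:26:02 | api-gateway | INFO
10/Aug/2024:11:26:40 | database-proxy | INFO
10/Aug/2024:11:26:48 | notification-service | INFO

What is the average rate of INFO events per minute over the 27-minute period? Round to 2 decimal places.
0.56

To calculate the rate:

1. Count total INFO events: 15
2. Total time period: 27 minutes
3. Rate = 15 / 27 = 0.56 events per minute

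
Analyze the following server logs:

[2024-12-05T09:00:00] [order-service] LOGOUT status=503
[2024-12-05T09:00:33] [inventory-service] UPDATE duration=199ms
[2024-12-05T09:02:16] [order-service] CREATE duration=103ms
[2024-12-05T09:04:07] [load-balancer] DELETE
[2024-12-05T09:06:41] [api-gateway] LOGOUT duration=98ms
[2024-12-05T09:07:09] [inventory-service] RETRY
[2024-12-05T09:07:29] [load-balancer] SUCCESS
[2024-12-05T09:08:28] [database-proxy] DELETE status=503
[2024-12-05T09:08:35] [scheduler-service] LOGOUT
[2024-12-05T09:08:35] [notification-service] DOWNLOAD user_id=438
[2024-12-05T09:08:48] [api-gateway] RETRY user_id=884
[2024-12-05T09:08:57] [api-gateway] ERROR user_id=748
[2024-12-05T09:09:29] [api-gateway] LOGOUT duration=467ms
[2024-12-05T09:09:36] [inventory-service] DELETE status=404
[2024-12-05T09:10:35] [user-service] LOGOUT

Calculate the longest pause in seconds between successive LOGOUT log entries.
401

To find the longest gap:

1. Extract all LOGOUT events in chronological order
2. Calculate time differences between consecutive events
3. Find the maximum difference
4. Longest gap: 401 seconds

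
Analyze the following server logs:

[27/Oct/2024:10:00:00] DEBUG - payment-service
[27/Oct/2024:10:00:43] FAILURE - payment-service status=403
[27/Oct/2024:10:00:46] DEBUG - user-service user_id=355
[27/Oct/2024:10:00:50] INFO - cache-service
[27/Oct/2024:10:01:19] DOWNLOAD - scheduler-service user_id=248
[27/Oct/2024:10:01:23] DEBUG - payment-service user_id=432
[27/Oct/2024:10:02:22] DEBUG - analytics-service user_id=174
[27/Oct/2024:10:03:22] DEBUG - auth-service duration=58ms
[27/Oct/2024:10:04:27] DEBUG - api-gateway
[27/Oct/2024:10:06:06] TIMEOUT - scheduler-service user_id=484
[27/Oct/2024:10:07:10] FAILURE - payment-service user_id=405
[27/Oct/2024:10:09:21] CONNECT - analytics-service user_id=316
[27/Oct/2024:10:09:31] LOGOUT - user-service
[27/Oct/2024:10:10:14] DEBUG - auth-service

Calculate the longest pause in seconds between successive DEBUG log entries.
347

To find the longest gap:

1. Extract all DEBUG events in chronological order
2. Calculate time differences between consecutive events
3. Find the maximum difference
4. Longest gap: 347 seconds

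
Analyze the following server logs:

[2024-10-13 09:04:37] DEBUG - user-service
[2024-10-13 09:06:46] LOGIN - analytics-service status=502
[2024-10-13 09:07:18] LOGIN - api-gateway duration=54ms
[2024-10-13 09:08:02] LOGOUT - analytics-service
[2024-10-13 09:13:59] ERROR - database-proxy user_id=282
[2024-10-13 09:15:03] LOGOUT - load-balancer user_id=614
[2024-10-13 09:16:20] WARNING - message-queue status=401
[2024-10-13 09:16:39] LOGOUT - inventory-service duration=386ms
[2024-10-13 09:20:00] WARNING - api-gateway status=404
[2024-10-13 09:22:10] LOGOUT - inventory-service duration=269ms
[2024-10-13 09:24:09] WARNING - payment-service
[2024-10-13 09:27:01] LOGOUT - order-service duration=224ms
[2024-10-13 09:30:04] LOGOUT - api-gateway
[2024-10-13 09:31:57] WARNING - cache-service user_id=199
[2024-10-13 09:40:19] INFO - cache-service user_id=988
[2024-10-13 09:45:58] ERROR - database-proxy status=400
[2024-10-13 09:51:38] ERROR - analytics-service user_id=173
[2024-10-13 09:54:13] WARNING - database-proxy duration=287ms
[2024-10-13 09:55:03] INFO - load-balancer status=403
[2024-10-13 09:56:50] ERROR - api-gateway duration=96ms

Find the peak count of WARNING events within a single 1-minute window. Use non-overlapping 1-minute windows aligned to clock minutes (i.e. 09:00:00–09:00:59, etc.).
1

To find the burst window:

1. Divide the log period into non-overlapping 1-minute windows starting at 09:00
2. Count WARNING events in each window
3. Find the window with maximum count
4. Maximum events in a window: 1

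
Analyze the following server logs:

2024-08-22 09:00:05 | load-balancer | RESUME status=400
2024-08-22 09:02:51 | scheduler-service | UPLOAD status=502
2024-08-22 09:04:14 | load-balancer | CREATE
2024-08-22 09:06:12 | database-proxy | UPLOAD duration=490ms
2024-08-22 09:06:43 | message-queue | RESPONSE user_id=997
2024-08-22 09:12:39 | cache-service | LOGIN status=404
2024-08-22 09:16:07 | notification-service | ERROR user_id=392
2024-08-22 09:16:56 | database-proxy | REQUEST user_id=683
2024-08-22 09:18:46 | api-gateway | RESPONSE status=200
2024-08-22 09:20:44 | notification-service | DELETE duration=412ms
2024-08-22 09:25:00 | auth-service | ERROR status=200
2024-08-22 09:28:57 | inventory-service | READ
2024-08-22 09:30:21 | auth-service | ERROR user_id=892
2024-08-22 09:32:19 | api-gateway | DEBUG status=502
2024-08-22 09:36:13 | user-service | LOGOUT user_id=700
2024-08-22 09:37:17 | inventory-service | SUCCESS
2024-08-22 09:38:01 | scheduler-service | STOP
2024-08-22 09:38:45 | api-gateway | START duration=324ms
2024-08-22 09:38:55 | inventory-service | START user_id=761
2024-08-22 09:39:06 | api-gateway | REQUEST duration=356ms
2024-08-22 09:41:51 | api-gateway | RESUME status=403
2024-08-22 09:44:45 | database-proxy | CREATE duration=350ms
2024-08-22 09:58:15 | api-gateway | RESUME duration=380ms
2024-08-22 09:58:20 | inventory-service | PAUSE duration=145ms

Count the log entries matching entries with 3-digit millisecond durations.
7

To find matching entries:

1. Pattern to match: entries with 3-digit millisecond durations
2. Scan each log entry for the pattern
3. Count matches: 7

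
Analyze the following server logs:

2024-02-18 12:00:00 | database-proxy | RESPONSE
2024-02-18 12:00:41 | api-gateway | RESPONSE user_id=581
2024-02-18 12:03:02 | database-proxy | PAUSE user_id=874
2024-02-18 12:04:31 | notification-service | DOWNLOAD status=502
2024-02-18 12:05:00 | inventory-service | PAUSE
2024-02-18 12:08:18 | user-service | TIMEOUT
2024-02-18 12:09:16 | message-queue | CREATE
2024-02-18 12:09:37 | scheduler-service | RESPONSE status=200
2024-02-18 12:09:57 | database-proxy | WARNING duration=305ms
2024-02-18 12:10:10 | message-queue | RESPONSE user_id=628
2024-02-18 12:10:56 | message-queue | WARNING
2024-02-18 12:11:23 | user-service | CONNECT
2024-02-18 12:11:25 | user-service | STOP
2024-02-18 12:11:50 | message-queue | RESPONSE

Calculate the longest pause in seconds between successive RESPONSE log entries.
536

To find the longest gap:

1. Extract all RESPONSE events in chronological order
2. Calculate time differences between consecutive events
3. Find the maximum difference
4. Longest gap: 536 seconds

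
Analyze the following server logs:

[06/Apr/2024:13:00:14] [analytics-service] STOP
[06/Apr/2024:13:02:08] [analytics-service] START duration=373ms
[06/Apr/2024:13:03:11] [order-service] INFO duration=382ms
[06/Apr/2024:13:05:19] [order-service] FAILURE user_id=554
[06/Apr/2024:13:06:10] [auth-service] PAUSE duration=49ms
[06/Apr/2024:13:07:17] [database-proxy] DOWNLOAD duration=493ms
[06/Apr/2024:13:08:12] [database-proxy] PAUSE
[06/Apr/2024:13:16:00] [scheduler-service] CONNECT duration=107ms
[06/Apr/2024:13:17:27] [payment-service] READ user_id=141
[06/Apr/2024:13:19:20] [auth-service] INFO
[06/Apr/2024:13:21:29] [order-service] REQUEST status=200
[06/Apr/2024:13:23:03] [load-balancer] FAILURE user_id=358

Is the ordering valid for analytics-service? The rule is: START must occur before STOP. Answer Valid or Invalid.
Invalid

To validate ordering:

1. Required order: START → STOP
2. Rule: START must occur before STOP
3. Check actual order of events for analytics-service
4. Result: Invalid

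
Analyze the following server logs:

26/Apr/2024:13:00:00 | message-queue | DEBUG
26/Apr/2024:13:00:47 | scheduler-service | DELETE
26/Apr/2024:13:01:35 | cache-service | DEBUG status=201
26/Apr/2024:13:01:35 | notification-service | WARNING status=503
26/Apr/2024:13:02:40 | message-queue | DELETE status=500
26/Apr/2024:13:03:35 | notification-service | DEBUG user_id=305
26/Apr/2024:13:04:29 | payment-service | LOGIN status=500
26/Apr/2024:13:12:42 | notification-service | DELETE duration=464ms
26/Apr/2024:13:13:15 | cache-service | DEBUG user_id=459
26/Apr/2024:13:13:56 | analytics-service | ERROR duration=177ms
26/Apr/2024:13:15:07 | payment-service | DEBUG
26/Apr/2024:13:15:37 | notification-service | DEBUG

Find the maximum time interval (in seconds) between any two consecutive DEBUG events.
580

To find the longest gap:

1. Extract all DEBUG events in chronological order
2. Calculate time differences between consecutive events
3. Find the maximum difference
4. Longest gap: 580 seconds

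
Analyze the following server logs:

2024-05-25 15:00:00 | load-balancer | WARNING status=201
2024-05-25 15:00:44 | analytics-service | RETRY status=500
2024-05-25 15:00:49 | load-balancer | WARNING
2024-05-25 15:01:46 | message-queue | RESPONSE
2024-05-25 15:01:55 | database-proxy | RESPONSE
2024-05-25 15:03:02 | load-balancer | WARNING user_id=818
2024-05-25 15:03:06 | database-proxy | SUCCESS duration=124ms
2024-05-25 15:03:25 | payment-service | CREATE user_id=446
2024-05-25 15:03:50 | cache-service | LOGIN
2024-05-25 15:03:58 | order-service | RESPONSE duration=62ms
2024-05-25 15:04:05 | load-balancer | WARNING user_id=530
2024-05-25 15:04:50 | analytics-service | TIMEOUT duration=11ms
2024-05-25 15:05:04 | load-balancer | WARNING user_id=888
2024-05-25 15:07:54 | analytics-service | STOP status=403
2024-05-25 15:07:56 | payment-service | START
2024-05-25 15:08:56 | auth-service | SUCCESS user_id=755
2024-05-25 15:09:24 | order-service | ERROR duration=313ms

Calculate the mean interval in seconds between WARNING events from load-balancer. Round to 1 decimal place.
76.0

To calculate average interval:

1. Find all WARNING events for load-balancer in order
2. Calculate time gaps between consecutive events
3. Compute mean of gaps: 304 / 4 = 76.0 seconds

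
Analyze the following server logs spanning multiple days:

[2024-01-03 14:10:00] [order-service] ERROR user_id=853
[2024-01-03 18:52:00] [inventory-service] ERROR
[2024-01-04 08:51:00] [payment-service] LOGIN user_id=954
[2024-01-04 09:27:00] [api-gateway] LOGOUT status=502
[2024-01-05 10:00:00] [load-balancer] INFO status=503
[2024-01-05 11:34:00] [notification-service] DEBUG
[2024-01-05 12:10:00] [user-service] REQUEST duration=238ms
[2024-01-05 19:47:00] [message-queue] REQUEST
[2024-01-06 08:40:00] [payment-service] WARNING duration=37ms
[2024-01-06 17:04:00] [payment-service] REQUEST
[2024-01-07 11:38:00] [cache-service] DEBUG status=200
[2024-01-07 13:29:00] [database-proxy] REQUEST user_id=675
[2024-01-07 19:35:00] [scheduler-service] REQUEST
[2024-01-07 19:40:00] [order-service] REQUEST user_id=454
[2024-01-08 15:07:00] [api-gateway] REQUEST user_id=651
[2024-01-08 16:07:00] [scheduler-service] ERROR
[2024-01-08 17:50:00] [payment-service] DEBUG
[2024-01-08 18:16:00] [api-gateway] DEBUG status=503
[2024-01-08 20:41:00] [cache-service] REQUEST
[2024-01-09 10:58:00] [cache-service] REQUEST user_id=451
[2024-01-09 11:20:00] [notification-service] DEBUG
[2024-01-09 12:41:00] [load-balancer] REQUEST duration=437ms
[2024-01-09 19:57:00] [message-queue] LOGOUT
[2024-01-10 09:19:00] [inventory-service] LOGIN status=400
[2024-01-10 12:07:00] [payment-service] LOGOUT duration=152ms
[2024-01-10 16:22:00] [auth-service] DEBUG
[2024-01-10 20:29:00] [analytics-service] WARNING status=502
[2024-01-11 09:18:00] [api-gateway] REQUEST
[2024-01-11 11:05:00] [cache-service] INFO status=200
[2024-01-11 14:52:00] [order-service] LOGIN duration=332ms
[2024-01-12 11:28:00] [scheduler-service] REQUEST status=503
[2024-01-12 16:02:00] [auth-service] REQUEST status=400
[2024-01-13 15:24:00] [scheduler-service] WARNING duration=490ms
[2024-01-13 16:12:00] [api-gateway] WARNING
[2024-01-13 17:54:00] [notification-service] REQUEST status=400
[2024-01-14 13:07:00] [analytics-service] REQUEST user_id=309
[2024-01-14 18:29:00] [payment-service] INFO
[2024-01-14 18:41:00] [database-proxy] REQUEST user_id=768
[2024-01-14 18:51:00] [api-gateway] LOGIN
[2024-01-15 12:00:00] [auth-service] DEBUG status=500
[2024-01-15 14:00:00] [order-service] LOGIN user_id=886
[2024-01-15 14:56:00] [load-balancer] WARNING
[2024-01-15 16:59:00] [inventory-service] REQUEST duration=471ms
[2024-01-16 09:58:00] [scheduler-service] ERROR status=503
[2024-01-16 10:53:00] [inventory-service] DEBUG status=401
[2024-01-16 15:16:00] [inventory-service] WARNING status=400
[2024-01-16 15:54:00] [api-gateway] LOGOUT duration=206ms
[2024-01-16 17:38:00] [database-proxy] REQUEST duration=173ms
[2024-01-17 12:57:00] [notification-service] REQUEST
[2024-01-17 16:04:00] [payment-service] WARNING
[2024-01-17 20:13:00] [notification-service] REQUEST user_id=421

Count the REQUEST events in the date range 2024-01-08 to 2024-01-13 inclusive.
8

To filter by date range:

1. Date range: 2024-01-08 through 2024-01-13, both dates inclusive
2. Filter for REQUEST events whose date falls in this range
3. Count matching events: 8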